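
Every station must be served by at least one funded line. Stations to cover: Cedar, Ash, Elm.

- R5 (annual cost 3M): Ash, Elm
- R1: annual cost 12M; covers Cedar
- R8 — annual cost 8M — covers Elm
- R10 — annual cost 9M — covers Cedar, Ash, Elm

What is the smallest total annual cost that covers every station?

The greedy cost-per-new-station heuristic would pick R5 and R10 for 12, but a cheaper cover exists.
R10 alone covers Cedar, Ash, Elm — every station.
Total annual cost: 9.
No cover costs less than 9.

9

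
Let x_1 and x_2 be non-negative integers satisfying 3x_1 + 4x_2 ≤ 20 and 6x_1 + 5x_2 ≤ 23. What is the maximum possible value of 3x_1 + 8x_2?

32

(x_1,x_2)=(0,4) is feasible, giving 32.
(x_1,x_2)=(1,3) is feasible, giving 27.
(x_1,x_2)=(0,3) is feasible, giving 24.
Maximum is 32 at (x_1,x_2)=(0,4).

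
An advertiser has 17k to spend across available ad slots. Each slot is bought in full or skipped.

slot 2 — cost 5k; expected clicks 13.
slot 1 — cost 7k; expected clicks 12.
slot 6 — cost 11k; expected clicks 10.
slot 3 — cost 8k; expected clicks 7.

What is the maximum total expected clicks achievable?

Allowing fractional choices, the relaxed optimum would be about 29.5, but ad slots are indivisible.
slot 2 + slot 3: cost 5 + 8 = 13 ≤ 17, expected clicks 13 + 7 = 20.
slot 2 + slot 1: cost 5 + 7 = 12 ≤ 17, expected clicks 13 + 12 = 25.
slot 2 + slot 6: cost 5 + 11 = 16 ≤ 17, expected clicks 13 + 10 = 23.
Best is slot 2 and slot 1 with total expected clicks 25.

25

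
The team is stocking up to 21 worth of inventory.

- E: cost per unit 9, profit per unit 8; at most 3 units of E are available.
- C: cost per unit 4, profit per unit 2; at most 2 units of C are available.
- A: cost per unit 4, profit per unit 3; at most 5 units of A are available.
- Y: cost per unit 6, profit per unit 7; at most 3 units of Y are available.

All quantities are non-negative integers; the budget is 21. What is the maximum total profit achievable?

Y has the best ratio (7/6); taking only Y gives at most 3×7 = 21 (stopped by the cost limit).
Mixing does better — 1×E and 2×Y: cost 21 ≤ 21, profit 1·8 + 2·7 = 22.

22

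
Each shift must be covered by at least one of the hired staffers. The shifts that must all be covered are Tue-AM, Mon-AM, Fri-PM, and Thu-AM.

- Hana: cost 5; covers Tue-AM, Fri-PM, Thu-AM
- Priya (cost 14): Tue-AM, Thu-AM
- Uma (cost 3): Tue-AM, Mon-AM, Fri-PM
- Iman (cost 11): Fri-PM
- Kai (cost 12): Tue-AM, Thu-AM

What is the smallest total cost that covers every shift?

8

Choose Hana and Uma: together they cover Tue-AM, Mon-AM, Fri-PM, Thu-AM — every shift.
Total cost: 5 + 3 = 8.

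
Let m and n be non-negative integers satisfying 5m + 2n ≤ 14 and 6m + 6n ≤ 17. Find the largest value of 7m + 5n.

14

Relaxing integrality, the LP optimum is 19.72 at (m,n) = (2.78, 0.0556), which is not an integer point.
(m,n)=(2,0) is feasible, giving 14.
(m,n)=(1,1) is feasible, giving 12.
Maximum is 14 at (m,n)=(2,0).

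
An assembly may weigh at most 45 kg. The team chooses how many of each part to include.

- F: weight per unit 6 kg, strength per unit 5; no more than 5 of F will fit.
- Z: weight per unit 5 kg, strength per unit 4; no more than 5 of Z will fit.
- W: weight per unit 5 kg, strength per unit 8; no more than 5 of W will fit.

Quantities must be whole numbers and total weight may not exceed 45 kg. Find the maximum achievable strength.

56

Take 4×Z and 5×W: weight 45 ≤ 45, strength 4·4 + 5·8 = 56.
W has the best ratio (8/5) and is taken to its limit of 5; remaining capacity is filled optimally with the others.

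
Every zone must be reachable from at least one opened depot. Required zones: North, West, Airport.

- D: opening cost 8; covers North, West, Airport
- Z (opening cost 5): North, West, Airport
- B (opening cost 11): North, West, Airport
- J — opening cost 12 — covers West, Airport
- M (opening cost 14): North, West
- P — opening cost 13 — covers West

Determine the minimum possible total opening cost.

5

Z alone covers North, West, Airport — every zone.
Total opening cost: 5.
No cover costs less than 5.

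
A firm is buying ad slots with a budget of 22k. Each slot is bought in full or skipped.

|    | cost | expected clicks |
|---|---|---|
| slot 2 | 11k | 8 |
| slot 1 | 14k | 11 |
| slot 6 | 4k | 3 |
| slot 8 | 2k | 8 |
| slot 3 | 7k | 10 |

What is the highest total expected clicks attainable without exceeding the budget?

26

Allowing fractional choices, the relaxed optimum would be about 28.2, but ad slots are indivisible.
slot 6 + slot 8 + slot 3: cost 4 + 2 + 7 = 13 ≤ 22, expected clicks 3 + 8 + 10 = 21.
slot 2 + slot 8 + slot 3: cost 11 + 2 + 7 = 20 ≤ 22, expected clicks 8 + 8 + 10 = 26.
slot 1 + slot 6 + slot 8: cost 14 + 4 + 2 = 20 ≤ 22, expected clicks 11 + 3 + 8 = 22.
Best is slot 2, slot 8, and slot 3 with total expected clicks 26.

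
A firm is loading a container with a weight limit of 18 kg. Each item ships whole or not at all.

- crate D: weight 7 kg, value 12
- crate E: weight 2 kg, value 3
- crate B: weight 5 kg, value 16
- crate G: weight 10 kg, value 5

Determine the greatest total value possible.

crate D + crate B: weight 7 + 5 = 12 ≤ 18, value 12 + 16 = 28.
crate E + crate B + crate G: weight 2 + 5 + 10 = 17 ≤ 18, value 3 + 16 + 5 = 24.
crate D + crate E + crate B: weight 7 + 2 + 5 = 14 ≤ 18, value 12 + 3 + 16 = 31.
Best is crate D, crate E, and crate B with total value 31.

31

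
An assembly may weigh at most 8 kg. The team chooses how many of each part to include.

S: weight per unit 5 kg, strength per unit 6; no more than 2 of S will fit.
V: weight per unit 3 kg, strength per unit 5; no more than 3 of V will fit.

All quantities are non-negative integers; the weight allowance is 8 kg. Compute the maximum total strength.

11

This is a bounded integer knapsack.
Take 1×S and 1×V: weight 8 ≤ 8, strength 1·6 + 1·5 = 11.
No other integer combination yields more.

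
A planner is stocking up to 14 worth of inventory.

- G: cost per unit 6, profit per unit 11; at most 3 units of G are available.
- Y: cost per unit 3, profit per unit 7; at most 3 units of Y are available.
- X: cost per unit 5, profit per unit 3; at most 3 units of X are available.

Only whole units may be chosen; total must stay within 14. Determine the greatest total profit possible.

25

Y has the best ratio (7/3); taking only Y gives at most 3×7 = 21 (stopped by the supply cap of 3).
Mixing does better — 1×G and 2×Y: cost 12 ≤ 14, profit 1·11 + 2·7 = 25.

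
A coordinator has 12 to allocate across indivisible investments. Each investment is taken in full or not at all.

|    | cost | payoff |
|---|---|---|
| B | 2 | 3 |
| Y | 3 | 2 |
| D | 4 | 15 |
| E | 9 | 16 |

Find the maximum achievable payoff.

B + E: cost 2 + 9 = 11 ≤ 12, payoff 3 + 16 = 19.
B + Y + D: cost 2 + 3 + 4 = 9 ≤ 12, payoff 3 + 2 + 15 = 20.
B + D: cost 2 + 4 = 6 ≤ 12, payoff 3 + 15 = 18.
Best is B, Y, and D with total payoff 20.

20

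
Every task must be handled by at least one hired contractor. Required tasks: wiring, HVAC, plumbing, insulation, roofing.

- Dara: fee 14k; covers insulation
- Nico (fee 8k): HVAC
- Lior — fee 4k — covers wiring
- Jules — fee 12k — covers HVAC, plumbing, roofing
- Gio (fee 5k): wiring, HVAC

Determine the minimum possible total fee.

30

This is an integer covering problem.
The greedy cost-per-new-task heuristic would pick Gio, Jules, and Dara for 31, but a cheaper cover exists.
Choose Dara, Lior, and Jules: together they cover wiring, HVAC, plumbing, insulation, roofing — every task.
Total fee: 14 + 4 + 12 = 30.
No cover costs less than 30.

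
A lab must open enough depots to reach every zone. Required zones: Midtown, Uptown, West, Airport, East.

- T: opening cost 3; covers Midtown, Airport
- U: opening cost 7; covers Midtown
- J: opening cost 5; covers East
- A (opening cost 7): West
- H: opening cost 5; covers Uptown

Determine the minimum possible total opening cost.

20

This is a weighted set-cover instance.
Choose T, J, A, and H: together they cover Midtown, Uptown, West, Airport, East — every zone.
Total opening cost: 3 + 5 + 7 + 5 = 20.
No cover costs less than 20.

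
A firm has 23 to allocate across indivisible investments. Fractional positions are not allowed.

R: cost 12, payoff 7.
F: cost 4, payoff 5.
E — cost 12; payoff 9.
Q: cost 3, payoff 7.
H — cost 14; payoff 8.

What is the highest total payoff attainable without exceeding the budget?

Take F, E, and Q: cost 4 + 12 + 3 = 19 ≤ 23, payoff 5 + 9 + 7 = 21.
No other feasible combination does better.

21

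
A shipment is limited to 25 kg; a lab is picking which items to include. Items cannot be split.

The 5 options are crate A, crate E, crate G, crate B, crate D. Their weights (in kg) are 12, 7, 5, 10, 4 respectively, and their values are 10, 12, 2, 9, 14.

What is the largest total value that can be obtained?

36

Allowing fractional choices, the relaxed optimum would be about 38.3, but items are indivisible.
crate A + crate E + crate D: weight 12 + 7 + 4 = 23 ≤ 25, value 10 + 12 + 14 = 36.
crate E + crate G + crate D: weight 7 + 5 + 4 = 16 ≤ 25, value 12 + 2 + 14 = 28.
crate E + crate B + crate D: weight 7 + 10 + 4 = 21 ≤ 25, value 12 + 9 + 14 = 35.
Best is crate A, crate E, and crate D with total value 36.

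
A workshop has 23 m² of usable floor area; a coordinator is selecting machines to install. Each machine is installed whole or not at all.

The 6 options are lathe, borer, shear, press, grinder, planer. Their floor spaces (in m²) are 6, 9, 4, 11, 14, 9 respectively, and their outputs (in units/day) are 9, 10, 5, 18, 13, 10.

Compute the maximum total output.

32

This is a 0-1 knapsack instance.
lathe + shear + press: floor space 6 + 4 + 11 = 21 ≤ 23, output 9 + 5 + 18 = 32.
press + planer: floor space 11 + 9 = 20 ≤ 23, output 18 + 10 = 28.
borer + press: floor space 9 + 11 = 20 ≤ 23, output 10 + 18 = 28.
Best is lathe, shear, and press with total output 32.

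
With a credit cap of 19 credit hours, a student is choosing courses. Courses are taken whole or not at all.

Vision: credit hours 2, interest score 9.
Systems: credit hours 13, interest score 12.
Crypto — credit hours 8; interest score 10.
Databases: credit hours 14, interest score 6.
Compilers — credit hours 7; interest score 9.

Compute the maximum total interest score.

28

Allowing fractional choices, the relaxed optimum would be about 29.8, but courses are indivisible.
Vision + Systems: credit hours 2 + 13 = 15 ≤ 19, interest score 9 + 12 = 21.
Vision + Crypto + Compilers: credit hours 2 + 8 + 7 = 17 ≤ 19, interest score 9 + 10 + 9 = 28.
Vision + Crypto: credit hours 2 + 8 = 10 ≤ 19, interest score 9 + 10 = 19.
Best is Vision, Crypto, and Compilers with total interest score 28.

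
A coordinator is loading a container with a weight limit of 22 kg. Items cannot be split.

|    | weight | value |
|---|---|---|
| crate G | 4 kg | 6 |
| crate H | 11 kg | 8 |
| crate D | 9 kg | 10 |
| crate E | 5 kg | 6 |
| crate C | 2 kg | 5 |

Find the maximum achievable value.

27

crate G + crate D + crate E + crate C: weight 4 + 9 + 5 + 2 = 20 ≤ 22, value 6 + 10 + 6 + 5 = 27.
crate G + crate H + crate E + crate C: weight 4 + 11 + 5 + 2 = 22 ≤ 22, value 6 + 8 + 6 + 5 = 25.
Best is crate G, crate D, crate E, and crate C with total value 27.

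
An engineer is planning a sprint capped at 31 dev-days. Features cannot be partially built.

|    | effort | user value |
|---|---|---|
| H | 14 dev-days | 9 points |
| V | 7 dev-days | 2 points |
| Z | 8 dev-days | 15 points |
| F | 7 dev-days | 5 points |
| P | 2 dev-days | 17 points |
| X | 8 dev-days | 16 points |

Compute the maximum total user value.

This is an integer program with binary decision variables.
Allowing fractional choices, the relaxed optimum would be about 56.9, but features are indivisible.
Z + F + P + X: effort 8 + 7 + 2 + 8 = 25 ≤ 31, user value 15 + 5 + 17 + 16 = 53.
V + Z + P + X: effort 7 + 8 + 2 + 8 = 25 ≤ 31, user value 2 + 15 + 17 + 16 = 50.
Best is Z, F, P, and X with total user value 53.

53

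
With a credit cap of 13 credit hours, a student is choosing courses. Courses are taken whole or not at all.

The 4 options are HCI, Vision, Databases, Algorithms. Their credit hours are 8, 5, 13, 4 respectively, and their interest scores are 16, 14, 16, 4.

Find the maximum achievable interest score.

30

HCI + Algorithms: credit hours 8 + 4 = 12 ≤ 13, interest score 16 + 4 = 20.
HCI + Vision: credit hours 8 + 5 = 13 ≤ 13, interest score 16 + 14 = 30.
Vision + Algorithms: credit hours 5 + 4 = 9 ≤ 13, interest score 14 + 4 = 18.
Best is HCI and Vision with total interest score 30.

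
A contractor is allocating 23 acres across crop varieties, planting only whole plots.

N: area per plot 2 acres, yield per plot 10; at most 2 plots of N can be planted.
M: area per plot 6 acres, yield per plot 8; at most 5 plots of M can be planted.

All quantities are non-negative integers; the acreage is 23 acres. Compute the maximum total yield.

44

2×N and 3×M: area 22 ≤ 23, yield 2·10 + 3·8 = 44.
2×N and 2×M: area 16 ≤ 23, yield 2·10 + 2·8 = 36.
Best is 44.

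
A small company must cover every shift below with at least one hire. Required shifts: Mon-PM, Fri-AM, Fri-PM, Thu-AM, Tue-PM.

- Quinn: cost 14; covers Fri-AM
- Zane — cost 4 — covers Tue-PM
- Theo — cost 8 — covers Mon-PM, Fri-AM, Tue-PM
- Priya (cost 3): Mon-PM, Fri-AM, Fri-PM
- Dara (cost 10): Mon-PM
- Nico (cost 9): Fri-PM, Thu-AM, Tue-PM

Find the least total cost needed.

This is a weighted set-cover instance.
The greedy cost-per-new-shift heuristic would pick Priya, Zane, and Nico for 16, but a cheaper cover exists.
Choose Priya and Nico: together they cover Mon-PM, Fri-AM, Fri-PM, Thu-AM, Tue-PM — every shift.
Total cost: 3 + 9 = 12.
No cover costs less than 12.

12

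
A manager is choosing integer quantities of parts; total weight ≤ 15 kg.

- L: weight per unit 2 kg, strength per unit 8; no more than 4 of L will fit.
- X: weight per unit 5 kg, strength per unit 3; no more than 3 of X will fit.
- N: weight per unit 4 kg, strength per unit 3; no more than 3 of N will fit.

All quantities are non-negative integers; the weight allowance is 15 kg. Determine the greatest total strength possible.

Take 4×L and 1×N: weight 12 ≤ 15, strength 4·8 + 1·3 = 35.
L has the best ratio (8/2) and is taken to its limit of 4; remaining capacity is filled optimally with the others.

35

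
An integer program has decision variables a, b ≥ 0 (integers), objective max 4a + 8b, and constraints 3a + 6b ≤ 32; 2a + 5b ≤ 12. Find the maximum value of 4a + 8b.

24

(a,b)=(6,0): 3·6+6·0=18≤32, 2·6+5·0=12≤12, objective 24.
(a,b)=(5,0): 3·5+6·0=15≤32, 2·5+5·0=10≤12, objective 20.
Maximum is 24 at (a,b)=(6,0).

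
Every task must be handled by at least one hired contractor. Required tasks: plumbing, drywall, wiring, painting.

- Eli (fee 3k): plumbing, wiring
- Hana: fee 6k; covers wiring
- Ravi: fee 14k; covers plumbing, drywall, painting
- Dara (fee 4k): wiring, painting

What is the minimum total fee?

17

The greedy cost-per-new-task heuristic would pick Eli, Dara, and Ravi for 21, but a cheaper cover exists.
Choose Eli and Ravi: together they cover plumbing, drywall, wiring, painting — every task.
Total fee: 3 + 14 = 17.
No cover costs less than 17.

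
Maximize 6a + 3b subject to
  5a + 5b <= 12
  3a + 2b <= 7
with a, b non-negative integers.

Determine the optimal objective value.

12

(a,b)=(2,0) is feasible, giving 12.
(a,b)=(1,1) is feasible, giving 9.
(a,b)=(1,0) is feasible, giving 6.
The best lattice point is (2,0), giving 12.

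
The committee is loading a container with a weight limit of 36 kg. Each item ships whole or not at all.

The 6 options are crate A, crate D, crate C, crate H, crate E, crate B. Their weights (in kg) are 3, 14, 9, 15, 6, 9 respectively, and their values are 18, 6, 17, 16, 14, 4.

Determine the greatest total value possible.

65

Take crate A, crate C, crate H, and crate E: weight 3 + 9 + 15 + 6 = 33 ≤ 36, value 18 + 17 + 16 + 14 = 65.
No other feasible combination does better.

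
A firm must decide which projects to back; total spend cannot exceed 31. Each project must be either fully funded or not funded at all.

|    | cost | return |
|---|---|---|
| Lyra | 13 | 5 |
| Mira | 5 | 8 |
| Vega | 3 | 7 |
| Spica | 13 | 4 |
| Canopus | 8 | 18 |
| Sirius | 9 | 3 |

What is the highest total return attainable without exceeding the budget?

Mira + Vega + Spica + Canopus: cost 5 + 3 + 13 + 8 = 29 ≤ 31, return 8 + 7 + 4 + 18 = 37.
Lyra + Mira + Vega + Canopus: cost 13 + 5 + 3 + 8 = 29 ≤ 31, return 5 + 8 + 7 + 18 = 38.
Mira + Vega + Canopus + Sirius: cost 5 + 3 + 8 + 9 = 25 ≤ 31, return 8 + 7 + 18 + 3 = 36.
Best is Lyra, Mira, Vega, and Canopus with total return 38.

38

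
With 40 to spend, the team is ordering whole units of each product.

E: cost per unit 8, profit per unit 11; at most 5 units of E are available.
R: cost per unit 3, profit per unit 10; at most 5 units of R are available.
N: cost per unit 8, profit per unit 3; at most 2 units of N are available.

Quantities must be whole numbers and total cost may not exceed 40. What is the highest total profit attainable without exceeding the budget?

3×E and 5×R: cost 39 ≤ 40, profit 3·11 + 5·10 = 83.
2×E, 5×R, and 1×N: cost 39 ≤ 40, profit 2·11 + 5·10 + 1·3 = 75.
Best is 83.

83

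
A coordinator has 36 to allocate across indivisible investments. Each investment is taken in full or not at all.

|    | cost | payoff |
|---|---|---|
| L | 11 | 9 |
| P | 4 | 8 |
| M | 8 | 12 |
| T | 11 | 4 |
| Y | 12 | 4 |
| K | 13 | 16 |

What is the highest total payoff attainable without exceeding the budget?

45

P + M + T + K: cost 4 + 8 + 11 + 13 = 36 ≤ 36, payoff 8 + 12 + 4 + 16 = 40.
L + P + M + K: cost 11 + 4 + 8 + 13 = 36 ≤ 36, payoff 9 + 8 + 12 + 16 = 45.
Best is L, P, M, and K with total payoff 45.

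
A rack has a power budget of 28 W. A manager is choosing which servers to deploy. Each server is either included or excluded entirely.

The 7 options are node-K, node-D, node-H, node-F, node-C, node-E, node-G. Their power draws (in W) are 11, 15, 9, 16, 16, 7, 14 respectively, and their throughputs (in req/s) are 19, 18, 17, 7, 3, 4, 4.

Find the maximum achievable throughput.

Take node-K, node-H, and node-E: power draw 11 + 9 + 7 = 27 ≤ 28, throughput 19 + 17 + 4 = 40.
No other feasible combination does better.

40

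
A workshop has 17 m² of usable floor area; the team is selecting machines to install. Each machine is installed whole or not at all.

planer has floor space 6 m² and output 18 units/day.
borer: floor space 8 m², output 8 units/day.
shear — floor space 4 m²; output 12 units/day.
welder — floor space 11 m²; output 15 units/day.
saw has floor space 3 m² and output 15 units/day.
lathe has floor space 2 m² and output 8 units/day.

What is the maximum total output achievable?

planer + shear + saw: floor space 6 + 4 + 3 = 13 ≤ 17, output 18 + 12 + 15 = 45.
planer + shear + saw + lathe: floor space 6 + 4 + 3 + 2 = 15 ≤ 17, output 18 + 12 + 15 + 8 = 53.
Best is planer, shear, saw, and lathe with total output 53.

53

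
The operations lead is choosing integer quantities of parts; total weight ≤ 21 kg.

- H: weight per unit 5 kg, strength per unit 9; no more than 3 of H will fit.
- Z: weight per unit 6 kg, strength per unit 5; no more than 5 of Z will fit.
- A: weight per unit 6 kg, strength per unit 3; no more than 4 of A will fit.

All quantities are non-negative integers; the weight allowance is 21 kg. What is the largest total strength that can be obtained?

32

This is a bounded integer knapsack.
H has the best ratio (9/5); taking only H gives at most 3×9 = 27 (stopped by the supply cap of 3).
Mixing does better — 3×H and 1×Z: weight 21 ≤ 21, strength 3·9 + 1·5 = 32.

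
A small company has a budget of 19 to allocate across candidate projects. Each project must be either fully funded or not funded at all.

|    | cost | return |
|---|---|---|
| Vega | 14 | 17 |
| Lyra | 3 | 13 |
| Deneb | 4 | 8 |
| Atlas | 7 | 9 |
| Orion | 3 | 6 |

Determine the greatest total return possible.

Vega + Lyra: cost 14 + 3 = 17 ≤ 19, return 17 + 13 = 30.
Lyra + Deneb + Atlas + Orion: cost 3 + 4 + 7 + 3 = 17 ≤ 19, return 13 + 8 + 9 + 6 = 36.
Lyra + Deneb + Atlas: cost 3 + 4 + 7 = 14 ≤ 19, return 13 + 8 + 9 = 30.
Best is Lyra, Deneb, Atlas, and Orion with total return 36.

36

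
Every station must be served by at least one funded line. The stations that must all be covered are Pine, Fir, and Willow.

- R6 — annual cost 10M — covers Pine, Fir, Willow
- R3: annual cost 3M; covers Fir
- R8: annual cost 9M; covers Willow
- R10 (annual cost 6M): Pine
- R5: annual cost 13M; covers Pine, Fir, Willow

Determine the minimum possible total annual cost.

This is a weighted set-cover instance.
The greedy cost-per-new-station heuristic would pick R3 and R6 for 13, but a cheaper cover exists.
R6 alone covers Pine, Fir, Willow — every station.
Total annual cost: 10.
No cover costs less than 10.

10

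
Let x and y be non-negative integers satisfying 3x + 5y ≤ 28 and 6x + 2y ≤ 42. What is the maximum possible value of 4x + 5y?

Relaxing integrality, the LP optimum is 34.42 at (x,y) = (6.42, 1.75), which is not an integer point.
(x,y)=(6,2): 3·6+5·2=28≤28, 6·6+2·2=40≤42, objective 34.
(x,y)=(5,2): 3·5+5·2=25≤28, 6·5+2·2=34≤42, objective 30.
(x,y)=(6,1): 3·6+5·1=23≤28, 6·6+2·1=38≤42, objective 29.
The best lattice point is (6,2), giving 34.

34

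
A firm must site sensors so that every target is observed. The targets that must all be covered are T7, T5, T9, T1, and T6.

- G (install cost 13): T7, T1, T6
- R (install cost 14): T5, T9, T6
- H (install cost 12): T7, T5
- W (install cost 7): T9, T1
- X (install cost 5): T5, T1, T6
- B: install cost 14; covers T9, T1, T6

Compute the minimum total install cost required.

24

Choose H, W, and X: together they cover T7, T5, T9, T1, T6 — every target.
Total install cost: 12 + 7 + 5 = 24.
No cover costs less than 24.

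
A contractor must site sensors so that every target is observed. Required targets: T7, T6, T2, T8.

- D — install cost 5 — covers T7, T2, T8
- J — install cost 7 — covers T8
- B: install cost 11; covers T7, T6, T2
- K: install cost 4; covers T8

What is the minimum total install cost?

15

The greedy cost-per-new-target heuristic would pick D and B for 16, but a cheaper cover exists.
Choose B and K: together they cover T7, T6, T2, T8 — every target.
Total install cost: 11 + 4 = 15.
No cover costs less than 15.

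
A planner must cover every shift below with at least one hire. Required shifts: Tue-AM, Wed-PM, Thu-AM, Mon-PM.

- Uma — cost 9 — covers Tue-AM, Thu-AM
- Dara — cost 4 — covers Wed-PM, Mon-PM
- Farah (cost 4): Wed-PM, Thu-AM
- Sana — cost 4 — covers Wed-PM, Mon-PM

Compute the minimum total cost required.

13

This is an integer covering problem.
Choose Uma and Dara: together they cover Tue-AM, Wed-PM, Thu-AM, Mon-PM — every shift.
Total cost: 9 + 4 = 13.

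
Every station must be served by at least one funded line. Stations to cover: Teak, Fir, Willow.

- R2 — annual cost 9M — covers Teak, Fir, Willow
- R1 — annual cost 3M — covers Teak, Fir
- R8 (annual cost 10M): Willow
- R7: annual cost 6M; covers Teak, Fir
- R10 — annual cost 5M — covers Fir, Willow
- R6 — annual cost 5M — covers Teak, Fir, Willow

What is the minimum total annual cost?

R6 alone covers Teak, Fir, Willow — every station.
Total annual cost: 5.

5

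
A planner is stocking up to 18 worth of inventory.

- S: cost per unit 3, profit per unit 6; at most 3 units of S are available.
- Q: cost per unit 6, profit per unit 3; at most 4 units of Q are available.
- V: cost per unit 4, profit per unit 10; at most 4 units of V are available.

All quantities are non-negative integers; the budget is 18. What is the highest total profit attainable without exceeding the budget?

2×S and 3×V: cost 18 ≤ 18, profit 2·6 + 3·10 = 42.
4×V: cost 16 ≤ 18, profit 4·10 = 40.
Best is 42.

42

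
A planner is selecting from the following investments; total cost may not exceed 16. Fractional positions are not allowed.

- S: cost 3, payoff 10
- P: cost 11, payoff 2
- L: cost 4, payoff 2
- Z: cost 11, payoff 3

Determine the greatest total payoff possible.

S + P: cost 3 + 11 = 14 ≤ 16, payoff 10 + 2 = 12.
S + L: cost 3 + 4 = 7 ≤ 16, payoff 10 + 2 = 12.
S + Z: cost 3 + 11 = 14 ≤ 16, payoff 10 + 3 = 13.
Best is S and Z with total payoff 13.

13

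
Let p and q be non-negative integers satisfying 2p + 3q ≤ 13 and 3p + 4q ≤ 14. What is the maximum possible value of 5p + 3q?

20

The continuous relaxation peaks at (4.67, 0) with value 23.33; rounding to a feasible lattice point costs some objective.
(p,q)=(4,0): 2·4+3·0=8≤13, 3·4+4·0=12≤14, objective 20.
(p,q)=(3,1): 2·3+3·1=9≤13, 3·3+4·1=13≤14, objective 18.
(p,q)=(3,0): 2·3+3·0=6≤13, 3·3+4·0=9≤14, objective 15.
No feasible integer point exceeds 20.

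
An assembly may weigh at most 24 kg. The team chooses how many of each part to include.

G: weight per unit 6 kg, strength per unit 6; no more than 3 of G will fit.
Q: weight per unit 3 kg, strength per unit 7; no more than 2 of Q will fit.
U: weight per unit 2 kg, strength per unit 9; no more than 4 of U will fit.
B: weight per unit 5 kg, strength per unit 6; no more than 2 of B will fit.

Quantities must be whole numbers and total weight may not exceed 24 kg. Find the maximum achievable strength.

62

Take 2×Q, 4×U, and 2×B: weight 24 ≤ 24, strength 2·7 + 4·9 + 2·6 = 62.
U has the best ratio (9/2) and is taken to its limit of 4; remaining capacity is filled optimally with the others.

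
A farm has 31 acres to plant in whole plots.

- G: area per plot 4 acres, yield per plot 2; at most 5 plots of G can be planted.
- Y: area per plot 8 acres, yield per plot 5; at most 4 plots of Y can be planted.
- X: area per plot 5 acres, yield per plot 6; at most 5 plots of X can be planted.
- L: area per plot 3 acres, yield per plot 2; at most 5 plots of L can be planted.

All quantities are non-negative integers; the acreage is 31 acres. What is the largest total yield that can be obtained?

This is a bounded integer knapsack.
Take 5×X and 2×L: area 31 ≤ 31, yield 5·6 + 2·2 = 34.
X has the best ratio (6/5) and is taken to its limit of 5; remaining capacity is filled optimally with the others.

34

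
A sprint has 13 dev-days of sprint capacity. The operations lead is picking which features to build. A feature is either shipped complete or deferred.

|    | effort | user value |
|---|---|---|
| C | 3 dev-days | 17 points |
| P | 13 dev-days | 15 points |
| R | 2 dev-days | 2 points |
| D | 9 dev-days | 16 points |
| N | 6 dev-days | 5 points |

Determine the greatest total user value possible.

C + N: effort 3 + 6 = 9 ≤ 13, user value 17 + 5 = 22.
C + R + N: effort 3 + 2 + 6 = 11 ≤ 13, user value 17 + 2 + 5 = 24.
C + D: effort 3 + 9 = 12 ≤ 13, user value 17 + 16 = 33.
Best is C and D with total user value 33.

33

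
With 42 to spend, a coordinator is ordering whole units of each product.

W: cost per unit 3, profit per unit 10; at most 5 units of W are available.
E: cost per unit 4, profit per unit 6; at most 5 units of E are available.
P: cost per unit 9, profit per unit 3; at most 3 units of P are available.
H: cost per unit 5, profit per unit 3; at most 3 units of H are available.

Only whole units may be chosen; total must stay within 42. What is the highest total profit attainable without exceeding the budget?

83

This is a bounded integer knapsack.
Take 5×W, 5×E, and 1×H: cost 40 ≤ 42, profit 5·10 + 5·6 + 1·3 = 83.
W has the best ratio (10/3) and is taken to its limit of 5; remaining capacity is filled optimally with the others.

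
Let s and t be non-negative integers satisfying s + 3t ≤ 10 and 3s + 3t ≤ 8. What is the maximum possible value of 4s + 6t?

12

Relaxing integrality, the LP optimum is 16.00 at (s,t) = (0, 2.67), which is not an integer point.
(s,t)=(0,2): 1·0+3·2=6≤10, 3·0+3·2=6≤8, objective 12.
(s,t)=(1,1): 1·1+3·1=4≤10, 3·1+3·1=6≤8, objective 10.
Maximum is 12 at (s,t)=(0,2).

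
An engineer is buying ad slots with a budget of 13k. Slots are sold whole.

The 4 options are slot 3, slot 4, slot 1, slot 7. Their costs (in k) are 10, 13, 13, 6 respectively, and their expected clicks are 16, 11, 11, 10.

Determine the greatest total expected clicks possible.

slot 1: cost 13 ≤ 13, expected clicks 11.
slot 3: cost 10 ≤ 13, expected clicks 16.
slot 4: cost 13 ≤ 13, expected clicks 11.
Best is slot 3 with total expected clicks 16.

16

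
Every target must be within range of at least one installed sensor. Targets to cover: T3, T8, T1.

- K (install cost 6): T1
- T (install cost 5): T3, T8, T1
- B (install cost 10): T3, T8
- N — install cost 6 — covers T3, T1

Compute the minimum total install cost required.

5

This is a weighted set-cover instance.
T alone covers T3, T8, T1 — every target.
Total install cost: 5.
No cover costs less than 5.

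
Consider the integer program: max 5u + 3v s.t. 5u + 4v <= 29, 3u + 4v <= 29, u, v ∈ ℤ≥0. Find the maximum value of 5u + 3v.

The continuous relaxation peaks at (5.8, 0) with value 29.00; rounding to a feasible lattice point costs some objective.
(u,v)=(5,1): 5·5+4·1=29≤29, 3·5+4·1=19≤29, objective 28.
(u,v)=(4,2): 5·4+4·2=28≤29, 3·4+4·2=20≤29, objective 26.
(u,v)=(5,0): 5·5+4·0=25≤29, 3·5+4·0=15≤29, objective 25.
No feasible integer point exceeds 28.

28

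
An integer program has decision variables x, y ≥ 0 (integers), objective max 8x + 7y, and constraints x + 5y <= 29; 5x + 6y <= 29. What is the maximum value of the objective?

40

(x,y)=(5,0): 1·5+5·0=5≤29, 5·5+6·0=25≤29, objective 40.
(x,y)=(4,1): 1·4+5·1=9≤29, 5·4+6·1=26≤29, objective 39.
(x,y)=(4,0): 1·4+5·0=4≤29, 5·4+6·0=20≤29, objective 32.
No feasible integer point exceeds 40.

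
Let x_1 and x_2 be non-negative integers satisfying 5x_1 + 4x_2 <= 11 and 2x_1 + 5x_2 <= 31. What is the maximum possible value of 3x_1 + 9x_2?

18

The continuous relaxation peaks at (0, 2.75) with value 24.75; rounding to a feasible lattice point costs some objective.
(x_1,x_2)=(0,2): 5·0+4·2=8≤11, 2·0+5·2=10≤31, objective 18.
(x_1,x_2)=(1,1): 5·1+4·1=9≤11, 2·1+5·1=7≤31, objective 12.
(x_1,x_2)=(0,1): 5·0+4·1=4≤11, 2·0+5·1=5≤31, objective 9.
No feasible integer point exceeds 18.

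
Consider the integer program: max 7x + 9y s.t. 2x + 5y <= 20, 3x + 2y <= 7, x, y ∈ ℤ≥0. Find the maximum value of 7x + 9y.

27

Relaxing integrality, the LP optimum is 31.50 at (x,y) = (0, 3.5), which is not an integer point.
(x,y)=(0,3): 2·0+5·3=15≤20, 3·0+2·3=6≤7, objective 27.
(x,y)=(1,2): 2·1+5·2=12≤20, 3·1+2·2=7≤7, objective 25.
Maximum is 27 at (x,y)=(0,3).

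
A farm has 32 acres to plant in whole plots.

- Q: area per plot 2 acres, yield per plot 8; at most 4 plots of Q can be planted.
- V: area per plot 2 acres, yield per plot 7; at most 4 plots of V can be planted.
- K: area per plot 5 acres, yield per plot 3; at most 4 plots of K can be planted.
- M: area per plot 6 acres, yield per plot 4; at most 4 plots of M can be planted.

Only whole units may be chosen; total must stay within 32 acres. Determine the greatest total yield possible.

70

This is a bounded integer knapsack.
4×Q, 4×V, 2×K, and 1×M: area 32 ≤ 32, yield 4·8 + 4·7 + 2·3 + 1·4 = 70.
4×Q, 4×V, and 3×K: area 31 ≤ 32, yield 4·8 + 4·7 + 3·3 = 69.
Best is 70.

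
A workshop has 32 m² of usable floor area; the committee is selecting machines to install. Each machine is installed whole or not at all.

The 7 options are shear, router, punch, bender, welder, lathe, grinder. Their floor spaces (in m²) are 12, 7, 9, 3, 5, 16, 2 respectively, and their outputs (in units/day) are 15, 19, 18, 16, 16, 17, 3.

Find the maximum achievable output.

72

router + punch + bender + welder + grinder: floor space 7 + 9 + 3 + 5 + 2 = 26 ≤ 32, output 19 + 18 + 16 + 16 + 3 = 72.
shear + router + bender + welder + grinder: floor space 12 + 7 + 3 + 5 + 2 = 29 ≤ 32, output 15 + 19 + 16 + 16 + 3 = 69.
router + punch + bender + welder: floor space 7 + 9 + 3 + 5 = 24 ≤ 32, output 19 + 18 + 16 + 16 = 69.
Best is router, punch, bender, welder, and grinder with total output 72.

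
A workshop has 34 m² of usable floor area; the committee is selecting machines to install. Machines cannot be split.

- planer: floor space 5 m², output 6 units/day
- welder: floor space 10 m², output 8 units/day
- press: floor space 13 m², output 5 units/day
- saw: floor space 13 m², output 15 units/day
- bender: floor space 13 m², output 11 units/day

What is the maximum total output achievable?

Allowing fractional choices, the relaxed optimum would be about 34.4, but machines are indivisible.
planer + welder + saw: floor space 5 + 10 + 13 = 28 ≤ 34, output 6 + 8 + 15 = 29.
planer + saw + bender: floor space 5 + 13 + 13 = 31 ≤ 34, output 6 + 15 + 11 = 32.
Best is planer, saw, and bender with total output 32.

32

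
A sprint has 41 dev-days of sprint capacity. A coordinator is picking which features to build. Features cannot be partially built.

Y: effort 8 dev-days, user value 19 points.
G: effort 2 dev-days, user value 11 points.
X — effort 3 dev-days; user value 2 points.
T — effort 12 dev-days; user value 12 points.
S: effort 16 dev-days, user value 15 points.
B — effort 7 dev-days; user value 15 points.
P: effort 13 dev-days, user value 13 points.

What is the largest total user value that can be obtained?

Allowing fractional choices, the relaxed optimum would be about 69.0, but features are indivisible.
Y + G + S + B: effort 8 + 2 + 16 + 7 = 33 ≤ 41, user value 19 + 11 + 15 + 15 = 60.
Y + G + X + S + B: effort 8 + 2 + 3 + 16 + 7 = 36 ≤ 41, user value 19 + 11 + 2 + 15 + 15 = 62.
Best is Y, G, X, S, and B with total user value 62.

62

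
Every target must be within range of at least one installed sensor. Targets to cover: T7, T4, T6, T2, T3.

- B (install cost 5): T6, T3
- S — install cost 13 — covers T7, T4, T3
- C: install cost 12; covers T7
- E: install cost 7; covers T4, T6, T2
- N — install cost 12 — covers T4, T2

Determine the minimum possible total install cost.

The greedy cost-per-new-target heuristic would pick E, B, and C for 24, but a cheaper cover exists.
Choose S and E: together they cover T7, T4, T6, T2, T3 — every target.
Total install cost: 13 + 7 = 20.
No cover costs less than 20.

20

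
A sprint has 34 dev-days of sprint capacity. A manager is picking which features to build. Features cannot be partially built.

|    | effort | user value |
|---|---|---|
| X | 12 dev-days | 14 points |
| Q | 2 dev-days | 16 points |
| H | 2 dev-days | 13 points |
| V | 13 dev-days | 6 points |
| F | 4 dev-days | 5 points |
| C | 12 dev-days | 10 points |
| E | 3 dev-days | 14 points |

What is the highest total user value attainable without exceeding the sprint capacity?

X + Q + H + C + E: effort 12 + 2 + 2 + 12 + 3 = 31 ≤ 34, user value 14 + 16 + 13 + 10 + 14 = 67.
X + Q + H + V + E: effort 12 + 2 + 2 + 13 + 3 = 32 ≤ 34, user value 14 + 16 + 13 + 6 + 14 = 63.
Best is X, Q, H, C, and E with total user value 67.

67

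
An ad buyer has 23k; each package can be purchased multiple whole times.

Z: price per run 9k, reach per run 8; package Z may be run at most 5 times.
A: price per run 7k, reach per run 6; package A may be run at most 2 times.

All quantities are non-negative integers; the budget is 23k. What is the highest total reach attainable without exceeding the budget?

20

1×Z and 2×A: price 23 ≤ 23, reach 1·8 + 2·6 = 20.
2×Z: price 18 ≤ 23, reach 2·8 = 16.
Best is 20.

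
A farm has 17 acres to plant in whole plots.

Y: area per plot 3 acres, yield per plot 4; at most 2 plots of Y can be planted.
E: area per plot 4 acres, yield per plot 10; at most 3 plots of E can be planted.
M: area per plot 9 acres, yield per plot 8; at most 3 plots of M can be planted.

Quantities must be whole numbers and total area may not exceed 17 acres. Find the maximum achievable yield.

E has the best ratio (10/4); taking only E gives at most 3×10 = 30 (stopped by the supply cap of 3).
Mixing does better — 1×Y and 3×E: area 15 ≤ 17, yield 1·4 + 3·10 = 34.

34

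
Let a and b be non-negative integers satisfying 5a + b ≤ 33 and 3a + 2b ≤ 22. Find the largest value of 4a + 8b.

88

(a,b)=(0,11): 5·0+1·11=11≤33, 3·0+2·11=22≤22, objective 88.
(a,b)=(0,10): 5·0+1·10=10≤33, 3·0+2·10=20≤22, objective 80.
Maximum is 88 at (a,b)=(0,11).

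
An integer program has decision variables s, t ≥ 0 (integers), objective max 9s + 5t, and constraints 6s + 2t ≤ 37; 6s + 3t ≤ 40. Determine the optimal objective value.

65

(s,t)=(0,13): 6·0+2·13=26≤37, 6·0+3·13=39≤40, objective 65.
(s,t)=(0,12): 6·0+2·12=24≤37, 6·0+3·12=36≤40, objective 60.
The best lattice point is (0,13), giving 65.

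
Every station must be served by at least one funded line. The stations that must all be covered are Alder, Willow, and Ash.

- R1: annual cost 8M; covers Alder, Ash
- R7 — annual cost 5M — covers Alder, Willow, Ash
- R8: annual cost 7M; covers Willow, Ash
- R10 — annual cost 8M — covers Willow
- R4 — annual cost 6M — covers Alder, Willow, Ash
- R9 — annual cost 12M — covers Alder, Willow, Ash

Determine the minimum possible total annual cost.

5

R7 alone covers Alder, Willow, Ash — every station.
Total annual cost: 5.
No cover costs less than 5.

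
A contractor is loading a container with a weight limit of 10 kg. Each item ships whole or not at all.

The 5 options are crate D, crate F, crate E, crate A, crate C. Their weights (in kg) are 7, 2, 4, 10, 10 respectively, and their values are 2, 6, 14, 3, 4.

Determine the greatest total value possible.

20

This is a 0-1 knapsack instance.
Allowing fractional choices, the relaxed optimum would be about 21.6, but items are indivisible.
crate D + crate F: weight 7 + 2 = 9 ≤ 10, value 2 + 6 = 8.
crate E: weight 4 ≤ 10, value 14.
crate F + crate E: weight 2 + 4 = 6 ≤ 10, value 6 + 14 = 20.
Best is crate F and crate E with total value 20.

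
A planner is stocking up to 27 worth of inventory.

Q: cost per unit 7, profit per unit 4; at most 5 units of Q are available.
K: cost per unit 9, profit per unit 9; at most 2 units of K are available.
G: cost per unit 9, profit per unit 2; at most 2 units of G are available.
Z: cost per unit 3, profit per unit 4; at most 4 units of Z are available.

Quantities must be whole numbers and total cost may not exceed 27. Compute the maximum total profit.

2×K and 3×Z: cost 27 ≤ 27, profit 2·9 + 3·4 = 30.
2×K and 2×Z: cost 24 ≤ 27, profit 2·9 + 2·4 = 26.
Best is 30.

30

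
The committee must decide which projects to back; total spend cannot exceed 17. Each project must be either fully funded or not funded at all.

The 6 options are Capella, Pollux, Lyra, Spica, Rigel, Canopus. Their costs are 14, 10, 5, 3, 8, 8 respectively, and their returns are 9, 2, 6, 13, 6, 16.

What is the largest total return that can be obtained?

35

Lyra + Spica + Rigel: cost 5 + 3 + 8 = 16 ≤ 17, return 6 + 13 + 6 = 25.
Spica + Canopus: cost 3 + 8 = 11 ≤ 17, return 13 + 16 = 29.
Lyra + Spica + Canopus: cost 5 + 3 + 8 = 16 ≤ 17, return 6 + 13 + 16 = 35.
Best is Lyra, Spica, and Canopus with total return 35.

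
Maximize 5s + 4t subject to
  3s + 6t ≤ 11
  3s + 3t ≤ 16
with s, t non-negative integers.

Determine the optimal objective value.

(s,t)=(3,0): 3·3+6·0=9≤11, 3·3+3·0=9≤16, objective 15.
(s,t)=(2,0): 3·2+6·0=6≤11, 3·2+3·0=6≤16, objective 10.
The best lattice point is (3,0), giving 15.

15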